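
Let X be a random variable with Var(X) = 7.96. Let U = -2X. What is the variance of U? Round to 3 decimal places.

Var(-2X) = (-2)²·Var(X) = 4·7.96 = 31.84

31.840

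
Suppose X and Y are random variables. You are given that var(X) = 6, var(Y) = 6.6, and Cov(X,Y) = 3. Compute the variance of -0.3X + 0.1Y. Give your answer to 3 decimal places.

var(-0.3X + 0.1Y) = (-0.3)²·var(X) + (0.1)²·var(Y) + 2·(-0.3)·(0.1)·Cov(X,Y)
= 0.09·6 + 0.01·6.6 + -0.06·3 = 0.426

0.426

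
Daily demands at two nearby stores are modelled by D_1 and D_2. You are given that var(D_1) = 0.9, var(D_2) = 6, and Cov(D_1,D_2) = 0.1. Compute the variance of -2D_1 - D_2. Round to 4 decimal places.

var(-2D_1 - D_2) = (-2)²·var(D_1) + (-1)²·var(D_2) + 2·(-2)·(-1)·Cov(D_1,D_2)
= 4·0.9 + 1·6 + 4·0.1 = 10

10.0000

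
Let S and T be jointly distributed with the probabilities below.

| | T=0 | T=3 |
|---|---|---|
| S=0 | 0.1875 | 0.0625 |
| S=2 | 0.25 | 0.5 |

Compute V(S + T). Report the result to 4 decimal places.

E[S] = 1.5,  E[T] = 1.6875,  E[ST] = 3
V(S) = 3 − (1.5)² = 0.75;  V(T) = 5.0625 − (1.6875)² = 2.21484375
Cov(S,T) = 3 − (1.5)(1.6875) = 0.46875
V(S + T) = (1)²·0.75 + (1)²·2.21484375 + 2·(1)·(1)·0.46875 = 3.90234375

3.9023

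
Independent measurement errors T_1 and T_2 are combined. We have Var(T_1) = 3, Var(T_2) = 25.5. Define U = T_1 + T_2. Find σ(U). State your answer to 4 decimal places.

By independence, Var(U) = (1)²Var(T_1) + (1)²Var(T_2)
= (1)²·3 + (1)²·25.5 = 28.5
σ(U) = √28.5 ≈ 5.3385

5.3385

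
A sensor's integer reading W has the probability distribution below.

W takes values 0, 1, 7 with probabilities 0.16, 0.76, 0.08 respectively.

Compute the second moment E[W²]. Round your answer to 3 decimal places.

E[W²] = (0)²(0.16) + (1)²(0.76) + (7)²(0.08) = 4.68

4.680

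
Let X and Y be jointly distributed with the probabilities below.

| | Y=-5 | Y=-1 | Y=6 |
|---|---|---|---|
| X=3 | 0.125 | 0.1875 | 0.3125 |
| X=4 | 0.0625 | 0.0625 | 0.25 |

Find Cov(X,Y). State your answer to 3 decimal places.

0.305

E[X] = 3.375,  E[Y] = 2.1875
E[XY] = 7.6875
Cov(X,Y) = E[XY] − E[X]E[Y] = 7.6875 − (3.375)(2.1875) = 0.3046875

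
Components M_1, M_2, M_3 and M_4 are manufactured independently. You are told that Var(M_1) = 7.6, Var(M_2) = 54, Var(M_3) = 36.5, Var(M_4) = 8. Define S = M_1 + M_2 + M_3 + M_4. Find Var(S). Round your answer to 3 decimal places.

106.100

By independence, Var(S) = (1)²Var(M_1) + (1)²Var(M_2) + (1)²Var(M_3) + (1)²Var(M_4)
= (1)²·7.6 + (1)²·54 + (1)²·36.5 + (1)²·8 = 106.1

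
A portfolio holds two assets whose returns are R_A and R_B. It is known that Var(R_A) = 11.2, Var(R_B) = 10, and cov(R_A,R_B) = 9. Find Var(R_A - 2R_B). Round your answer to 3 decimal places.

15.200

Var(R_A - 2R_B) = (1)²·Var(R_A) + (-2)²·Var(R_B) + 2·(1)·(-2)·cov(R_A,R_B)
= 1·11.2 + 4·10 + -4·9 = 15.2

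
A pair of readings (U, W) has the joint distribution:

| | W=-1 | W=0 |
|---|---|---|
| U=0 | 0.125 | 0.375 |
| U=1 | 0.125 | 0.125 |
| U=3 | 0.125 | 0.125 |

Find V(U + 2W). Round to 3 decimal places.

E[U] = 1,  E[W] = -0.375,  E[UW] = -0.5
V(U) = 2.5 − (1)² = 1.5;  V(W) = 0.375 − (-0.375)² = 0.234375
Cov(U,W) = -0.5 − (1)(-0.375) = -0.125
V(U + 2W) = (1)²·1.5 + (2)²·0.234375 + 2·(1)·(2)·-0.125 = 1.9375

1.938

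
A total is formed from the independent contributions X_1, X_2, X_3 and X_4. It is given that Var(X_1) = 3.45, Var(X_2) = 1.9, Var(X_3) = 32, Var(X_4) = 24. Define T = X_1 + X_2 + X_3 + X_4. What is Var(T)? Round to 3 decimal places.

By independence, Var(T) = (1)²Var(X_1) + (1)²Var(X_2) + (1)²Var(X_3) + (1)²Var(X_4)
= (1)²·3.45 + (1)²·1.9 + (1)²·32 + (1)²·24 = 61.35

61.350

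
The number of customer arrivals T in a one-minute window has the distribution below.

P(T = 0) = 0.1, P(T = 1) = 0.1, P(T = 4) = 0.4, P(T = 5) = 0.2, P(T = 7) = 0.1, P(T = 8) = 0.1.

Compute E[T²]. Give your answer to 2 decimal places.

E[T²] = (0)²(0.1) + (1)²(0.1) + (4)²(0.4) + (5)²(0.2) + (7)²(0.1) + (8)²(0.1) = 22.8

22.80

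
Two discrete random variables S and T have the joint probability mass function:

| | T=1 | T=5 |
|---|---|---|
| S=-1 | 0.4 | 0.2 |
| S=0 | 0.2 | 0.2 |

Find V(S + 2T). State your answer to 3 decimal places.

E[S] = -0.6,  E[T] = 2.6,  E[ST] = -1.4
V(S) = 0.6 − (-0.6)² = 0.24;  V(T) = 10.6 − (2.6)² = 3.84
Cov(S,T) = -1.4 − (-0.6)(2.6) = 0.16
V(S + 2T) = (1)²·0.24 + (2)²·3.84 + 2·(1)·(2)·0.16 = 16.24

16.240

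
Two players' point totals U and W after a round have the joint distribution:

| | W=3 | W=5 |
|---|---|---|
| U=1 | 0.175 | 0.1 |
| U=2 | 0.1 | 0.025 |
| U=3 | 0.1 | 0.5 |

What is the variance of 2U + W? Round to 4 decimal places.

E[U] = 2.325,  E[W] = 4.25,  E[UW] = 10.275
V(U) = 6.175 − (2.325)² = 0.769375;  V(W) = 19 − (4.25)² = 0.9375
Cov(U,W) = 10.275 − (2.325)(4.25) = 0.39375
V(2U + W) = (2)²·0.769375 + (1)²·0.9375 + 2·(2)·(1)·0.39375 = 5.59

5.5900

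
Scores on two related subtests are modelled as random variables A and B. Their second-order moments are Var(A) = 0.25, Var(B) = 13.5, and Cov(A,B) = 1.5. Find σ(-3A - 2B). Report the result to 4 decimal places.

8.6168

Var(-3A - 2B) = (-3)²·Var(A) + (-2)²·Var(B) + 2·(-3)·(-2)·Cov(A,B)
= 9·0.25 + 4·13.5 + 12·1.5 = 74.25
σ(-3A - 2B) = √74.25 ≈ 8.6168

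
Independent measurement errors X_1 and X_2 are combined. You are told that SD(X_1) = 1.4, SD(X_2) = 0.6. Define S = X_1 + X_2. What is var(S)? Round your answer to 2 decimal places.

var(X_1) = 1.96, var(X_2) = 0.36
By independence, var(S) = (1)²var(X_1) + (1)²var(X_2)
= (1)²·1.96 + (1)²·0.36 = 2.32

2.32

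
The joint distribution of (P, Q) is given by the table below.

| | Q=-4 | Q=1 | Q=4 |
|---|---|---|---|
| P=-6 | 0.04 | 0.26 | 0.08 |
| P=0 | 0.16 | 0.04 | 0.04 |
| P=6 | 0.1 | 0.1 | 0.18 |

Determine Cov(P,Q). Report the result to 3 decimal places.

E[P] = 0,  E[Q] = 0.4
E[PQ] = 0
Cov(P,Q) = E[PQ] − E[P]E[Q] = 0 − (0)(0.4) = 0

0.000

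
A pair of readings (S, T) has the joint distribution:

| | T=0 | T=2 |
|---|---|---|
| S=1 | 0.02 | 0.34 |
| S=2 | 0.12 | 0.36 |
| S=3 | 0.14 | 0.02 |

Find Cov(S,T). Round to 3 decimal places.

E[S] = 1.8,  E[T] = 1.44
E[ST] = 2.24
Cov(S,T) = E[ST] − E[S]E[T] = 2.24 − (1.8)(1.44) = -0.352

-0.352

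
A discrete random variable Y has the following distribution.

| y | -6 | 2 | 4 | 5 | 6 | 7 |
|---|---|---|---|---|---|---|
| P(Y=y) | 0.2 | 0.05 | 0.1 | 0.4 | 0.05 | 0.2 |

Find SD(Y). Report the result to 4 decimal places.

4.6476

E[Y] = (-6)(0.2) + (2)(0.05) + (4)(0.1) + (5)(0.4) + (6)(0.05) + (7)(0.2) = 3
E[Y²] = (-6)²(0.2) + (2)²(0.05) + (4)²(0.1) + (5)²(0.4) + (6)²(0.05) + (7)²(0.2) = 30.6
V(Y) = E[Y²] − (E[Y])² = 30.6 − (3)² = 21.6
SD(Y) = √21.6 ≈ 4.6476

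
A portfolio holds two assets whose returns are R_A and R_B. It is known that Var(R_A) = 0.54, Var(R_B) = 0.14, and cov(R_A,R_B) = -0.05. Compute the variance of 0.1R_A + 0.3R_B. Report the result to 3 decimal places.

Var(0.1R_A + 0.3R_B) = (0.1)²·Var(R_A) + (0.3)²·Var(R_B) + 2·(0.1)·(0.3)·cov(R_A,R_B)
= 0.01·0.54 + 0.09·0.14 + 0.06·-0.05 = 0.015

0.015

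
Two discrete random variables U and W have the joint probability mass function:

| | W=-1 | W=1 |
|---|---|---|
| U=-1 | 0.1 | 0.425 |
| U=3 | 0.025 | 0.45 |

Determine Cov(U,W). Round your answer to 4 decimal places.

0.2750

E[U] = 0.9,  E[W] = 0.75
E[UW] = 0.95
Cov(U,W) = E[UW] − E[U]E[W] = 0.95 − (0.9)(0.75) = 0.275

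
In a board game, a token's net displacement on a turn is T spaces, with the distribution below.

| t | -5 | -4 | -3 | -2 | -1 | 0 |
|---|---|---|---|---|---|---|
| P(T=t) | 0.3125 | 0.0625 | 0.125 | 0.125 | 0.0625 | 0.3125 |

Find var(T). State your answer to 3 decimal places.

E[T] = (-5)(0.3125) + (-4)(0.0625) + (-3)(0.125) + (-2)(0.125) + (-1)(0.0625) + (0)(0.3125) = -2.5
E[T²] = (-5)²(0.3125) + (-4)²(0.0625) + (-3)²(0.125) + (-2)²(0.125) + (-1)²(0.0625) + (0)²(0.3125) = 10.5
var(T) = E[T²] − (E[T])² = 10.5 − (-2.5)² = 4.25

4.250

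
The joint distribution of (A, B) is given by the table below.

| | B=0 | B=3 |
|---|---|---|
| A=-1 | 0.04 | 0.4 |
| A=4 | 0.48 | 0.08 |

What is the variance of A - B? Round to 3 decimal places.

E[A] = 1.8,  E[B] = 1.44,  E[AB] = -0.24
Var(A) = 9.4 − (1.8)² = 6.16;  Var(B) = 4.32 − (1.44)² = 2.2464
Cov(A,B) = -0.24 − (1.8)(1.44) = -2.832
Var(A - B) = (1)²·6.16 + (-1)²·2.2464 + 2·(1)·(-1)·-2.832 = 14.0704

14.070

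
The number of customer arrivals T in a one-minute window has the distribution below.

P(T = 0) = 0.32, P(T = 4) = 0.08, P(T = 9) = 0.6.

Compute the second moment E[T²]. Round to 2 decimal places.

E[T²] = (0)²(0.32) + (4)²(0.08) + (9)²(0.6) = 49.88

49.88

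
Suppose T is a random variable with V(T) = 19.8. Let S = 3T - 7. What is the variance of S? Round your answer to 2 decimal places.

178.20

V(3T - 7) = (3)²·V(T) = 9·19.8 = 178.2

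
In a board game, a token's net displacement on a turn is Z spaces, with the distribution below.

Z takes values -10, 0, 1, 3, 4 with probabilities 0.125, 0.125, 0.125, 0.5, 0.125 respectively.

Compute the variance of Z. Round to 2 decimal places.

E[Z] = (-10)(0.125) + (0)(0.125) + (1)(0.125) + (3)(0.5) + (4)(0.125) = 0.875
E[Z²] = (-10)²(0.125) + (0)²(0.125) + (1)²(0.125) + (3)²(0.5) + (4)²(0.125) = 19.125
Var(Z) = E[Z²] − (E[Z])² = 19.125 − (0.875)² = 18.359375

18.36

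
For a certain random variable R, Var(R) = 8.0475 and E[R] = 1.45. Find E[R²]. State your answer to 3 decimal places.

10.150

E[R²] = Var(R) + (E[R])² = 8.0475 + (1.45)² = 10.15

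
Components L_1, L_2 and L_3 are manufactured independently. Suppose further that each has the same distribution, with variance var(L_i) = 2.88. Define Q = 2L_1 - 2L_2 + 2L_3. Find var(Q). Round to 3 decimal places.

34.560

By independence, var(Q) = (2)²var(L_1) + (-2)²var(L_2) + (2)²var(L_3)
= (2)²·2.88 + (-2)²·2.88 + (2)²·2.88 = 34.56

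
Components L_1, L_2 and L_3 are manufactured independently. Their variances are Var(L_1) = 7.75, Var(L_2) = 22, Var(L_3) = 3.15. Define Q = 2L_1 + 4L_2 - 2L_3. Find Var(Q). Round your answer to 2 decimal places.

By independence, Var(Q) = (2)²Var(L_1) + (4)²Var(L_2) + (-2)²Var(L_3)
= (2)²·7.75 + (4)²·22 + (-2)²·3.15 = 395.6

395.60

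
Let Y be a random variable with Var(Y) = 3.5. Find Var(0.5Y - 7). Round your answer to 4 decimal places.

0.8750

Var(0.5Y - 7) = (0.5)²·Var(Y) = 0.25·3.5 = 0.875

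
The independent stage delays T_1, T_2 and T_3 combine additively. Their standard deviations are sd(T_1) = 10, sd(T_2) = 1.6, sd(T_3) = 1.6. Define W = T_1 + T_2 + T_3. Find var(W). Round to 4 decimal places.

var(T_1) = 100, var(T_2) = 2.56, var(T_3) = 2.56
By independence, var(W) = (1)²var(T_1) + (1)²var(T_2) + (1)²var(T_3)
= (1)²·100 + (1)²·2.56 + (1)²·2.56 = 105.12

105.1200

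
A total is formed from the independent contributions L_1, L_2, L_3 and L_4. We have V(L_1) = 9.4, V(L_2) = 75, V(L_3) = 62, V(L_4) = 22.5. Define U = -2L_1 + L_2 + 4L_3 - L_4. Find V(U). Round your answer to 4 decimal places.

1127.1000

By independence, V(U) = (-2)²V(L_1) + (1)²V(L_2) + (4)²V(L_3) + (-1)²V(L_4)
= (-2)²·9.4 + (1)²·75 + (4)²·62 + (-1)²·22.5 = 1127.1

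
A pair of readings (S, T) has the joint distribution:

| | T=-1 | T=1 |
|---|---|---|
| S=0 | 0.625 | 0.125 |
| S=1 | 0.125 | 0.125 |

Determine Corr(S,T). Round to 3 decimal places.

0.333

E[S] = 0.25,  E[T] = -0.5
E[ST] = 0
Cov(S,T) = E[ST] − E[S]E[T] = 0 − (0.25)(-0.5) = 0.125
var(S) = 0.1875,  var(T) = 0.75
ρ = 0.125 / √(0.1875·0.75) ≈ 0.333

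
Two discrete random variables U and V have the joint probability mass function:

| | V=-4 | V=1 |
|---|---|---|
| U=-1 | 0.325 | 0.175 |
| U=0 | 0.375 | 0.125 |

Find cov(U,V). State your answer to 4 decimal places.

E[U] = -0.5,  E[V] = -2.5
E[UV] = 1.125
cov(U,V) = E[UV] − E[U]E[V] = 1.125 − (-0.5)(-2.5) = -0.125

-0.1250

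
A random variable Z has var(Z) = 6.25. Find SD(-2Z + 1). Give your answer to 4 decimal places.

var(-2Z + 1) = (-2)²·6.25 = 25
SD(-2Z + 1) = √25 ≈ 5.0000

5.0000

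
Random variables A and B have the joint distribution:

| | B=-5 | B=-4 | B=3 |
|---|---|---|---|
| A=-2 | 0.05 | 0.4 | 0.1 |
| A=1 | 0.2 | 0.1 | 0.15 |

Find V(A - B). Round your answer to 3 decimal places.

11.428

E[A] = -0.65,  E[B] = -2.5,  E[AB] = 2.15
V(A) = 2.65 − (-0.65)² = 2.2275;  V(B) = 16.5 − (-2.5)² = 10.25
cov(A,B) = 2.15 − (-0.65)(-2.5) = 0.525
V(A - B) = (1)²·2.2275 + (-1)²·10.25 + 2·(1)·(-1)·0.525 = 11.4275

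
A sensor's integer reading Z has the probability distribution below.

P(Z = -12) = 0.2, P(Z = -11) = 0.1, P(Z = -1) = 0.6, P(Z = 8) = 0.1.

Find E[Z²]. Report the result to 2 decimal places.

E[Z²] = (-12)²(0.2) + (-11)²(0.1) + (-1)²(0.6) + (8)²(0.1) = 47.9

47.90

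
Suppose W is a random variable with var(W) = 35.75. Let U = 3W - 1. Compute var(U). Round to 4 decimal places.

var(3W - 1) = (3)²·var(W) = 9·35.75 = 321.75

321.7500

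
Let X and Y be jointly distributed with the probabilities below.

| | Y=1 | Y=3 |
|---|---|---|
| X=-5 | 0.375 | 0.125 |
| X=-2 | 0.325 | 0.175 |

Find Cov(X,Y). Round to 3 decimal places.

0.150

E[X] = -3.5,  E[Y] = 1.6
E[XY] = -5.45
Cov(X,Y) = E[XY] − E[X]E[Y] = -5.45 − (-3.5)(1.6) = 0.15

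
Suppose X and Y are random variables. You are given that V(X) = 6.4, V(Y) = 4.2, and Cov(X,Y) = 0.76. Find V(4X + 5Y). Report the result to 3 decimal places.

V(4X + 5Y) = (4)²·V(X) + (5)²·V(Y) + 2·(4)·(5)·Cov(X,Y)
= 16·6.4 + 25·4.2 + 40·0.76 = 237.8

237.800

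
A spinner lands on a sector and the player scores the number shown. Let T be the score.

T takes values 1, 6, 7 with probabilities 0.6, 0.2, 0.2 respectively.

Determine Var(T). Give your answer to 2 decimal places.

7.36

E[T] = (1)(0.6) + (6)(0.2) + (7)(0.2) = 3.2
E[T²] = (1)²(0.6) + (6)²(0.2) + (7)²(0.2) = 17.6
Var(T) = E[T²] − (E[T])² = 17.6 − (3.2)² = 7.36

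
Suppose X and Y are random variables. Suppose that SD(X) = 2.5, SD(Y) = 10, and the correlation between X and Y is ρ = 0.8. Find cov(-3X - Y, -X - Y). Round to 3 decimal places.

198.750

var(X) = (2.5)² = 6.25;  var(Y) = (10)² = 100
cov(X,Y) = ρ·SD(X)·SD(Y) = 0.8·2.5·10 = 20
cov(-3X - Y, -X - Y) = (-3)(-1)var(X) + (-1)(-1)var(Y) + [(-3)(-1) + (-1)(-1)]cov(X,Y)
= 3·6.25 + 1·100 + 4·20 = 198.75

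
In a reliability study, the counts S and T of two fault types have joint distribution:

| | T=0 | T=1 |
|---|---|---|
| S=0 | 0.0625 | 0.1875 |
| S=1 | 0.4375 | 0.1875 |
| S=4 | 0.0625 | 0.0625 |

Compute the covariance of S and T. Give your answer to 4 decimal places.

E[S] = 1.125,  E[T] = 0.4375
E[ST] = 0.4375
Cov(S,T) = E[ST] − E[S]E[T] = 0.4375 − (1.125)(0.4375) = -0.0546875

-0.0547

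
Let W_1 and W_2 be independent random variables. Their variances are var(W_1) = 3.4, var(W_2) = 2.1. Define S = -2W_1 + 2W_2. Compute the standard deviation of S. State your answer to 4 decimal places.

4.6904

By independence, var(S) = (-2)²var(W_1) + (2)²var(W_2)
= (-2)²·3.4 + (2)²·2.1 = 22
sd(S) = √22 ≈ 4.6904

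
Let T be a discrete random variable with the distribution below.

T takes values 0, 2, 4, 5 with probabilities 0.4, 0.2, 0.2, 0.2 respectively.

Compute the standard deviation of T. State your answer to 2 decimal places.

2.04

E[T] = (0)(0.4) + (2)(0.2) + (4)(0.2) + (5)(0.2) = 2.2
E[T²] = (0)²(0.4) + (2)²(0.2) + (4)²(0.2) + (5)²(0.2) = 9
Var(T) = E[T²] − (E[T])² = 9 − (2.2)² = 4.16
SD(T) = √4.16 ≈ 2.04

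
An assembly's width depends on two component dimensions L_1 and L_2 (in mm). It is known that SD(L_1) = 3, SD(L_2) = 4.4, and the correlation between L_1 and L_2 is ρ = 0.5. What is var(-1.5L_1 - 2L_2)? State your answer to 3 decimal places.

var(L_1) = (3)² = 9;  var(L_2) = (4.4)² = 19.36
cov(L_1,L_2) = ρ·SD(L_1)·SD(L_2) = 0.5·3·4.4 = 6.6
var(-1.5L_1 - 2L_2) = (-1.5)²·var(L_1) + (-2)²·var(L_2) + 2·(-1.5)·(-2)·cov(L_1,L_2)
= 2.25·9 + 4·19.36 + 6·6.6 = 137.29

137.290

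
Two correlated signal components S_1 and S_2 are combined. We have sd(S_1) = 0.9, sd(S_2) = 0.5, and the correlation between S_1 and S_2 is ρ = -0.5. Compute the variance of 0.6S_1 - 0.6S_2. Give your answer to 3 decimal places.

Var(S_1) = (0.9)² = 0.81;  Var(S_2) = (0.5)² = 0.25
Cov(S_1,S_2) = ρ·sd(S_1)·sd(S_2) = -0.5·0.9·0.5 = -0.225
Var(0.6S_1 - 0.6S_2) = (0.6)²·Var(S_1) + (-0.6)²·Var(S_2) + 2·(0.6)·(-0.6)·Cov(S_1,S_2)
= 0.36·0.81 + 0.36·0.25 + -0.72·-0.225 = 0.5436

0.544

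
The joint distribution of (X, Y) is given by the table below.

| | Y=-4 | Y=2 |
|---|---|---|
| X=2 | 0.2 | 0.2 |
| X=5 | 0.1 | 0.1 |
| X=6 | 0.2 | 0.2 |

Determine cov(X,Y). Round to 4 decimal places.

E[X] = 4.2,  E[Y] = -1
E[XY] = -4.2
cov(X,Y) = E[XY] − E[X]E[Y] = -4.2 − (4.2)(-1) = 0

0.0000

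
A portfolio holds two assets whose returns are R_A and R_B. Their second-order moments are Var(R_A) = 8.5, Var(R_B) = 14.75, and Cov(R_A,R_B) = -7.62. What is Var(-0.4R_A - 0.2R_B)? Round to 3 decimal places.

0.731

Var(-0.4R_A - 0.2R_B) = (-0.4)²·Var(R_A) + (-0.2)²·Var(R_B) + 2·(-0.4)·(-0.2)·Cov(R_A,R_B)
= 0.16·8.5 + 0.04·14.75 + 0.16·-7.62 = 0.7308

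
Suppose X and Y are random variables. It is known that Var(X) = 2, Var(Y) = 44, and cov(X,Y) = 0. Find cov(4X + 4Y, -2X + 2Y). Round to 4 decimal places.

cov(4X + 4Y, -2X + 2Y) = (4)(-2)Var(X) + (4)(2)Var(Y) + [(4)(2) + (4)(-2)]cov(X,Y)
= -8·2 + 8·44 + 0·0 = 336

336.0000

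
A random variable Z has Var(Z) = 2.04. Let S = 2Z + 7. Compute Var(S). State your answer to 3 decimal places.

8.160

Var(2Z + 7) = (2)²·Var(Z) = 4·2.04 = 8.16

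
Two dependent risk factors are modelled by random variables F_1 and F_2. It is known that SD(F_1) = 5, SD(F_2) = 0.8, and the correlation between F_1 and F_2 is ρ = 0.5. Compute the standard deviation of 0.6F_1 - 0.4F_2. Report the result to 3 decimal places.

2.853

Var(F_1) = (5)² = 25;  Var(F_2) = (0.8)² = 0.64
Cov(F_1,F_2) = ρ·SD(F_1)·SD(F_2) = 0.5·5·0.8 = 2
Var(0.6F_1 - 0.4F_2) = (0.6)²·Var(F_1) + (-0.4)²·Var(F_2) + 2·(0.6)·(-0.4)·Cov(F_1,F_2)
= 0.36·25 + 0.16·0.64 + -0.48·2 = 8.1424
SD(0.6F_1 - 0.4F_2) = √8.1424 ≈ 2.853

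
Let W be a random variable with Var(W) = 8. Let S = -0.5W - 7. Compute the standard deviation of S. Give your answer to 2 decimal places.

Var(-0.5W - 7) = (-0.5)²·8 = 2
SD(S) = √2 ≈ 1.41

1.41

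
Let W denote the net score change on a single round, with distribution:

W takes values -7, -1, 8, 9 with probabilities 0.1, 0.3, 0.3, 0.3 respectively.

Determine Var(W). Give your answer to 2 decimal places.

E[W] = (-7)(0.1) + (-1)(0.3) + (8)(0.3) + (9)(0.3) = 4.1
E[W²] = (-7)²(0.1) + (-1)²(0.3) + (8)²(0.3) + (9)²(0.3) = 48.7
Var(W) = E[W²] − (E[W])² = 48.7 − (4.1)² = 31.89

31.89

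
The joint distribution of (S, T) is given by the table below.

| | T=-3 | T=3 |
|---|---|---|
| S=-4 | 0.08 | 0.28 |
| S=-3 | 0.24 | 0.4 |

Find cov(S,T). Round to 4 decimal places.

-0.2112

E[S] = -3.36,  E[T] = 1.08
E[ST] = -3.84
cov(S,T) = E[ST] − E[S]E[T] = -3.84 − (-3.36)(1.08) = -0.2112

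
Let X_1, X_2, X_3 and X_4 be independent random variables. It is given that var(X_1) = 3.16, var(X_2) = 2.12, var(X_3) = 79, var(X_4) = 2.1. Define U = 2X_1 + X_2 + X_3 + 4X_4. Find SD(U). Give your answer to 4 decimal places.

By independence, var(U) = (2)²var(X_1) + (1)²var(X_2) + (1)²var(X_3) + (4)²var(X_4)
= (2)²·3.16 + (1)²·2.12 + (1)²·79 + (4)²·2.1 = 127.36
SD(U) = √127.36 ≈ 11.2854

11.2854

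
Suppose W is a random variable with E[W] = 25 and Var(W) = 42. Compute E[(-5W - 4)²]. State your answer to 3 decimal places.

E[-5W - 4] = -5·25 − 4 = -129
Var(-5W - 4) = (-5)²·42 = 1050
E[(-5W - 4)²] = Var((-5W - 4)) + (E[(-5W - 4)])² = 1050 + (-129)² = 17691

17691.000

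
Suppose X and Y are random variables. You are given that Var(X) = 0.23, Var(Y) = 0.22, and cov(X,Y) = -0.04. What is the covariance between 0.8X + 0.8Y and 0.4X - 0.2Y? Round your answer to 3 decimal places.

cov(0.8X + 0.8Y, 0.4X - 0.2Y) = (0.8)(0.4)Var(X) + (0.8)(-0.2)Var(Y) + [(0.8)(-0.2) + (0.8)(0.4)]cov(X,Y)
= 0.32·0.23 + -0.16·0.22 + 0.16·-0.04 = 0.032

0.032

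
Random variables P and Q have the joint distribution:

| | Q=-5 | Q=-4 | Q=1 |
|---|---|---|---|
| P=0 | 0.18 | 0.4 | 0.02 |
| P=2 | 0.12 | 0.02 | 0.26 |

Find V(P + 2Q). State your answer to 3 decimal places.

31.240

E[P] = 0.8,  E[Q] = -2.9,  E[PQ] = -0.84
V(P) = 1.6 − (0.8)² = 0.96;  V(Q) = 14.5 − (-2.9)² = 6.09
Cov(P,Q) = -0.84 − (0.8)(-2.9) = 1.48
V(P + 2Q) = (1)²·0.96 + (2)²·6.09 + 2·(1)·(2)·1.48 = 31.24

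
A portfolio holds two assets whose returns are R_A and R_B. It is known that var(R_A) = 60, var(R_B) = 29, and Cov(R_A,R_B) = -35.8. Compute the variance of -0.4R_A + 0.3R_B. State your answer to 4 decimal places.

20.8020

var(-0.4R_A + 0.3R_B) = (-0.4)²·var(R_A) + (0.3)²·var(R_B) + 2·(-0.4)·(0.3)·Cov(R_A,R_B)
= 0.16·60 + 0.09·29 + -0.24·-35.8 = 20.802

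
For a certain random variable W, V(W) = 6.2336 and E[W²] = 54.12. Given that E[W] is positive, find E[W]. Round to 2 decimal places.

6.92

(E[W])² = E[W²] − V(W) = 54.12 − 6.2336 = 47.8864
E[W] = √47.8864 = 6.92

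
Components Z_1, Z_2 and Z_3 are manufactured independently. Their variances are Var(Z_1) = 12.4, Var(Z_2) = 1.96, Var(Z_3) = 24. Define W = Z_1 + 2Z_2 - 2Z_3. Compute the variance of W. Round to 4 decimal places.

By independence, Var(W) = (1)²Var(Z_1) + (2)²Var(Z_2) + (-2)²Var(Z_3)
= (1)²·12.4 + (2)²·1.96 + (-2)²·24 = 116.24

116.2400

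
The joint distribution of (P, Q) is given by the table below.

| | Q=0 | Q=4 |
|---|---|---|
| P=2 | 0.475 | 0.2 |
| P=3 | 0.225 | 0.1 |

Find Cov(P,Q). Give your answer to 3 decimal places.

E[P] = 2.325,  E[Q] = 1.2
E[PQ] = 2.8
Cov(P,Q) = E[PQ] − E[P]E[Q] = 2.8 − (2.325)(1.2) = 0.01

0.010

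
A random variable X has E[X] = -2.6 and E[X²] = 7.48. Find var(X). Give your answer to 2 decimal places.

var(X) = 7.48 − (-2.6)² = 0.72

0.72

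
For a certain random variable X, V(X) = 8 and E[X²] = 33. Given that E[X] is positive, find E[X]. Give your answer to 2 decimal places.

5.00

(E[X])² = E[X²] − V(X) = 33 − 8 = 25
E[X] = √25 = 5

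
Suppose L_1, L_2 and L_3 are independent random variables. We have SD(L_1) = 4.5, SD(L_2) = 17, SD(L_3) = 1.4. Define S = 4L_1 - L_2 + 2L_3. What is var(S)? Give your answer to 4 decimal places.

620.8400

var(L_1) = 20.25, var(L_2) = 289, var(L_3) = 1.96
By independence, var(S) = (4)²var(L_1) + (-1)²var(L_2) + (2)²var(L_3)
= (4)²·20.25 + (-1)²·289 + (2)²·1.96 = 620.84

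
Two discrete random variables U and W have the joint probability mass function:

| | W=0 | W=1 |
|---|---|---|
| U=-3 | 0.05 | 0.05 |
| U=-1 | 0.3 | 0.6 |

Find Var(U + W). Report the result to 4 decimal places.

E[U] = -1.2,  E[W] = 0.65,  E[UW] = -0.75
Var(U) = 1.8 − (-1.2)² = 0.36;  Var(W) = 0.65 − (0.65)² = 0.2275
Cov(U,W) = -0.75 − (-1.2)(0.65) = 0.03
Var(U + W) = (1)²·0.36 + (1)²·0.2275 + 2·(1)·(1)·0.03 = 0.6475

0.6475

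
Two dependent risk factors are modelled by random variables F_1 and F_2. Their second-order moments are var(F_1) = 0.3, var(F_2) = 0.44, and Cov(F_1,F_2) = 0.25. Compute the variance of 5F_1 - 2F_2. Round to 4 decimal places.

4.2600

var(5F_1 - 2F_2) = (5)²·var(F_1) + (-2)²·var(F_2) + 2·(5)·(-2)·Cov(F_1,F_2)
= 25·0.3 + 4·0.44 + -20·0.25 = 4.26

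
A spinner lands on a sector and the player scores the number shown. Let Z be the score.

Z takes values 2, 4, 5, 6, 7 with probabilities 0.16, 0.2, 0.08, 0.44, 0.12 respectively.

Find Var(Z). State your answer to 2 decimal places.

E[Z] = (2)(0.16) + (4)(0.2) + (5)(0.08) + (6)(0.44) + (7)(0.12) = 5
E[Z²] = (2)²(0.16) + (4)²(0.2) + (5)²(0.08) + (6)²(0.44) + (7)²(0.12) = 27.56
Var(Z) = E[Z²] − (E[Z])² = 27.56 − (5)² = 2.56

2.56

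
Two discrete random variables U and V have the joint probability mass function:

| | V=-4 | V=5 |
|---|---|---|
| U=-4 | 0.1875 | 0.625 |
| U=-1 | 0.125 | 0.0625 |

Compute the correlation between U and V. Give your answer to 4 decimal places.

-0.3671

E[U] = -3.4375,  E[V] = 2.1875
E[UV] = -9.3125
Cov(U,V) = E[UV] − E[U]E[V] = -9.3125 − (-3.4375)(2.1875) = -1.79296875
var(U) = 1.37109375,  var(V) = 17.40234375
ρ = -1.79296875 / √(1.37109375·17.40234375) ≈ -0.3671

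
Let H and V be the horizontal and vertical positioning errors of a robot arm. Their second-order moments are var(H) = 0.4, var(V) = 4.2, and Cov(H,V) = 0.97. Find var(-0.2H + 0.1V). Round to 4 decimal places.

var(-0.2H + 0.1V) = (-0.2)²·var(H) + (0.1)²·var(V) + 2·(-0.2)·(0.1)·Cov(H,V)
= 0.04·0.4 + 0.01·4.2 + -0.04·0.97 = 0.0192

0.0192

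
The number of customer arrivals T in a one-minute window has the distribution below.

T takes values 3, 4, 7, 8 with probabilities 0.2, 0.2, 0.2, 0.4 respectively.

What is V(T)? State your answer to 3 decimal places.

E[T] = (3)(0.2) + (4)(0.2) + (7)(0.2) + (8)(0.4) = 6
E[T²] = (3)²(0.2) + (4)²(0.2) + (7)²(0.2) + (8)²(0.4) = 40.4
V(T) = E[T²] − (E[T])² = 40.4 − (6)² = 4.4

4.400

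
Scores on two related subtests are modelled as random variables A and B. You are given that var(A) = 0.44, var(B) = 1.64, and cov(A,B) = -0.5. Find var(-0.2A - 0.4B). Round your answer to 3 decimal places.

var(-0.2A - 0.4B) = (-0.2)²·var(A) + (-0.4)²·var(B) + 2·(-0.2)·(-0.4)·cov(A,B)
= 0.04·0.44 + 0.16·1.64 + 0.16·-0.5 = 0.2

0.200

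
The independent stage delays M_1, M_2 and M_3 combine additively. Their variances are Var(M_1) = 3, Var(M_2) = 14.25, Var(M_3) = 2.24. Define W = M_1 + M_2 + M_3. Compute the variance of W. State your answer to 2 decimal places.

19.49

By independence, Var(W) = (1)²Var(M_1) + (1)²Var(M_2) + (1)²Var(M_3)
= (1)²·3 + (1)²·14.25 + (1)²·2.24 = 19.49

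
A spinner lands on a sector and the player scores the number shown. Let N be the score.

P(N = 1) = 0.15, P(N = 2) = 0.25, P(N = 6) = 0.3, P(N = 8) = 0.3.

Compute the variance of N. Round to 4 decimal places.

7.6275

E[N] = (1)(0.15) + (2)(0.25) + (6)(0.3) + (8)(0.3) = 4.85
E[N²] = (1)²(0.15) + (2)²(0.25) + (6)²(0.3) + (8)²(0.3) = 31.15
Var(N) = E[N²] − (E[N])² = 31.15 − (4.85)² = 7.6275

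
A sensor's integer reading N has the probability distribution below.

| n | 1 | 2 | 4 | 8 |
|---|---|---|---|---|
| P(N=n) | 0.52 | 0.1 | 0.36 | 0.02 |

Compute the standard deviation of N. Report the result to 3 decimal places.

1.605

E[N] = (1)(0.52) + (2)(0.1) + (4)(0.36) + (8)(0.02) = 2.32
E[N²] = (1)²(0.52) + (2)²(0.1) + (4)²(0.36) + (8)²(0.02) = 7.96
Var(N) = E[N²] − (E[N])² = 7.96 − (2.32)² = 2.5776
sd(N) = √2.5776 ≈ 1.605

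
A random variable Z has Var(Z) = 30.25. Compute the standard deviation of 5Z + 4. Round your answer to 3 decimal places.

Var(5Z + 4) = (5)²·30.25 = 756.25
σ(5Z + 4) = √756.25 ≈ 27.500

27.500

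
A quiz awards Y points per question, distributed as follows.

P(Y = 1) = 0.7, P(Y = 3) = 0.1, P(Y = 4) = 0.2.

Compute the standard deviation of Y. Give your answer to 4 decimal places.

E[Y] = (1)(0.7) + (3)(0.1) + (4)(0.2) = 1.8
E[Y²] = (1)²(0.7) + (3)²(0.1) + (4)²(0.2) = 4.8
Var(Y) = E[Y²] − (E[Y])² = 4.8 − (1.8)² = 1.56
σ(Y) = √1.56 ≈ 1.2490

1.2490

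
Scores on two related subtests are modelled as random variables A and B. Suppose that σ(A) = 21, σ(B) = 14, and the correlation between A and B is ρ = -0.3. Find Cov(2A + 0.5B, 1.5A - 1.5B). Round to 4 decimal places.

1374.4500

Var(A) = (21)² = 441;  Var(B) = (14)² = 196
Cov(A,B) = ρ·σ(A)·σ(B) = -0.3·21·14 = -88.2
Cov(2A + 0.5B, 1.5A - 1.5B) = (2)(1.5)Var(A) + (0.5)(-1.5)Var(B) + [(2)(-1.5) + (0.5)(1.5)]Cov(A,B)
= 3·441 + -0.75·196 + -2.25·-88.2 = 1374.45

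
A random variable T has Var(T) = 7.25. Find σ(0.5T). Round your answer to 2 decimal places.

1.35

Var(0.5T) = (0.5)²·7.25 = 1.8125
σ(0.5T) = √1.8125 ≈ 1.35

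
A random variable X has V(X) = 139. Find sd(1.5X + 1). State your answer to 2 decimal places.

V(1.5X + 1) = (1.5)²·139 = 312.75
sd(1.5X + 1) = √312.75 ≈ 17.68

17.68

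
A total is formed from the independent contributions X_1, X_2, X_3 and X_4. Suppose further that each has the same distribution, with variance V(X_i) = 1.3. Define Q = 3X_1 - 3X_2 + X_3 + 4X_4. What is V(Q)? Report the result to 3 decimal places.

45.500

By independence, V(Q) = (3)²V(X_1) + (-3)²V(X_2) + (1)²V(X_3) + (4)²V(X_4)
= (3)²·1.3 + (-3)²·1.3 + (1)²·1.3 + (4)²·1.3 = 45.5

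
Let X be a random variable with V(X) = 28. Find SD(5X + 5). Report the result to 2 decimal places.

26.46

V(5X + 5) = (5)²·28 = 700
SD(5X + 5) = √700 ≈ 26.46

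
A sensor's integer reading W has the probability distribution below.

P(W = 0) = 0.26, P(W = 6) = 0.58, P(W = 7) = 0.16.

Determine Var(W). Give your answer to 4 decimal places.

E[W] = (0)(0.26) + (6)(0.58) + (7)(0.16) = 4.6
E[W²] = (0)²(0.26) + (6)²(0.58) + (7)²(0.16) = 28.72
Var(W) = E[W²] − (E[W])² = 28.72 − (4.6)² = 7.56

7.5600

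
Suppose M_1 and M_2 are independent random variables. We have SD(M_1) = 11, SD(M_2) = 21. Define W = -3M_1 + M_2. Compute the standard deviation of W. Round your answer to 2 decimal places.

39.12

V(M_1) = 121, V(M_2) = 441
By independence, V(W) = (-3)²V(M_1) + (1)²V(M_2)
= (-3)²·121 + (1)²·441 = 1530
SD(W) = √1530 ≈ 39.12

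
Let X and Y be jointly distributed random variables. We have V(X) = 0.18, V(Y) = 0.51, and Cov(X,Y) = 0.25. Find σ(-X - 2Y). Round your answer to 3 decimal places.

V(-X - 2Y) = (-1)²·V(X) + (-2)²·V(Y) + 2·(-1)·(-2)·Cov(X,Y)
= 1·0.18 + 4·0.51 + 4·0.25 = 3.22
σ(-X - 2Y) = √3.22 ≈ 1.794

1.794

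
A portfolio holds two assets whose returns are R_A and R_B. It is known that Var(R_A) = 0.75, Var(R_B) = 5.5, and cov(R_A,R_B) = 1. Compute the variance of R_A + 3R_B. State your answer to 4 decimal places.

56.2500

Var(R_A + 3R_B) = (1)²·Var(R_A) + (3)²·Var(R_B) + 2·(1)·(3)·cov(R_A,R_B)
= 1·0.75 + 9·5.5 + 6·1 = 56.25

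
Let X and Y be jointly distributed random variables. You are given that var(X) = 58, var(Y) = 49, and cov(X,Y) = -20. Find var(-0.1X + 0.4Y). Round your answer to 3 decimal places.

10.020

var(-0.1X + 0.4Y) = (-0.1)²·var(X) + (0.4)²·var(Y) + 2·(-0.1)·(0.4)·cov(X,Y)
= 0.01·58 + 0.16·49 + -0.08·-20 = 10.02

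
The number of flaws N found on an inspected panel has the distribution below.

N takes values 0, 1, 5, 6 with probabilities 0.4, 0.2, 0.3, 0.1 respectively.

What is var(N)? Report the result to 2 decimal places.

E[N] = (0)(0.4) + (1)(0.2) + (5)(0.3) + (6)(0.1) = 2.3
E[N²] = (0)²(0.4) + (1)²(0.2) + (5)²(0.3) + (6)²(0.1) = 11.3
var(N) = E[N²] − (E[N])² = 11.3 − (2.3)² = 6.01

6.01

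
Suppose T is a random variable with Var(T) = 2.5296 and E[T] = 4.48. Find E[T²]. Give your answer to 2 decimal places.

E[T²] = Var(T) + (E[T])² = 2.5296 + (4.48)² = 22.6

22.60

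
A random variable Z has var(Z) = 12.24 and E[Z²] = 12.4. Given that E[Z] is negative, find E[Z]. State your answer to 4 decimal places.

-0.4000

(E[Z])² = E[Z²] − var(Z) = 12.4 − 12.24 = 0.16
E[Z] = −√0.16 = -0.4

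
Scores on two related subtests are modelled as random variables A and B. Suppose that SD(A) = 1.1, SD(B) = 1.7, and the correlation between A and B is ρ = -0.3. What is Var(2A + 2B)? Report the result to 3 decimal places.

Var(A) = (1.1)² = 1.21;  Var(B) = (1.7)² = 2.89
Cov(A,B) = ρ·SD(A)·SD(B) = -0.3·1.1·1.7 = -0.561
Var(2A + 2B) = (2)²·Var(A) + (2)²·Var(B) + 2·(2)·(2)·Cov(A,B)
= 4·1.21 + 4·2.89 + 8·-0.561 = 11.912

11.912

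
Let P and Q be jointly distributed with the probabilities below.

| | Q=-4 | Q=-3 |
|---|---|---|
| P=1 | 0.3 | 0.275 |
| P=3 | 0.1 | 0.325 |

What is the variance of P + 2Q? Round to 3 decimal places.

2.498

E[P] = 1.85,  E[Q] = -3.4,  E[PQ] = -6.15
Var(P) = 4.4 − (1.85)² = 0.9775;  Var(Q) = 11.8 − (-3.4)² = 0.24
Cov(P,Q) = -6.15 − (1.85)(-3.4) = 0.14
Var(P + 2Q) = (1)²·0.9775 + (2)²·0.24 + 2·(1)·(2)·0.14 = 2.4975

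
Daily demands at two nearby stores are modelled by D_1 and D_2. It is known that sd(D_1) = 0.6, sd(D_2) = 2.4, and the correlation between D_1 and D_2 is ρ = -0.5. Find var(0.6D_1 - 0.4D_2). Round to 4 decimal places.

var(D_1) = (0.6)² = 0.36;  var(D_2) = (2.4)² = 5.76
Cov(D_1,D_2) = ρ·sd(D_1)·sd(D_2) = -0.5·0.6·2.4 = -0.72
var(0.6D_1 - 0.4D_2) = (0.6)²·var(D_1) + (-0.4)²·var(D_2) + 2·(0.6)·(-0.4)·Cov(D_1,D_2)
= 0.36·0.36 + 0.16·5.76 + -0.48·-0.72 = 1.3968

1.3968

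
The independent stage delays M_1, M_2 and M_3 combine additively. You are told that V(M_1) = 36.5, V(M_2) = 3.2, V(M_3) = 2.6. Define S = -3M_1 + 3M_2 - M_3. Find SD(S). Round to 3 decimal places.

By independence, V(S) = (-3)²V(M_1) + (3)²V(M_2) + (-1)²V(M_3)
= (-3)²·36.5 + (3)²·3.2 + (-1)²·2.6 = 359.9
SD(S) = √359.9 ≈ 18.971

18.971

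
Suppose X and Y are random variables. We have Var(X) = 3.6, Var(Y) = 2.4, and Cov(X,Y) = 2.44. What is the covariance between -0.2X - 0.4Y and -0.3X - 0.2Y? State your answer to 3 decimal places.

0.798

Cov(-0.2X - 0.4Y, -0.3X - 0.2Y) = (-0.2)(-0.3)Var(X) + (-0.4)(-0.2)Var(Y) + [(-0.2)(-0.2) + (-0.4)(-0.3)]Cov(X,Y)
= 0.06·3.6 + 0.08·2.4 + 0.16·2.44 = 0.7984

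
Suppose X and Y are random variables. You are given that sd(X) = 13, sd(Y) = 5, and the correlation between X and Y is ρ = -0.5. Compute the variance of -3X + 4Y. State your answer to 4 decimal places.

2701.0000

V(X) = (13)² = 169;  V(Y) = (5)² = 25
Cov(X,Y) = ρ·sd(X)·sd(Y) = -0.5·13·5 = -32.5
V(-3X + 4Y) = (-3)²·V(X) + (4)²·V(Y) + 2·(-3)·(4)·Cov(X,Y)
= 9·169 + 16·25 + -24·-32.5 = 2701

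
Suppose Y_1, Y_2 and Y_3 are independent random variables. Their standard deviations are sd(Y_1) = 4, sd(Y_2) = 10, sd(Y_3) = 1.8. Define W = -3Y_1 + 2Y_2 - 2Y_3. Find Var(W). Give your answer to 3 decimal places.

Var(Y_1) = 16, Var(Y_2) = 100, Var(Y_3) = 3.24
By independence, Var(W) = (-3)²Var(Y_1) + (2)²Var(Y_2) + (-2)²Var(Y_3)
= (-3)²·16 + (2)²·100 + (-2)²·3.24 = 556.96

556.960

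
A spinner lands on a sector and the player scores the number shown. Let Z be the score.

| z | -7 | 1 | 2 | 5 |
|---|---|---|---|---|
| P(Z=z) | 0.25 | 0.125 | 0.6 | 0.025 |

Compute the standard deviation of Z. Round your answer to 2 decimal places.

E[Z] = (-7)(0.25) + (1)(0.125) + (2)(0.6) + (5)(0.025) = -0.3
E[Z²] = (-7)²(0.25) + (1)²(0.125) + (2)²(0.6) + (5)²(0.025) = 15.4
Var(Z) = E[Z²] − (E[Z])² = 15.4 − (-0.3)² = 15.31
SD(Z) = √15.31 ≈ 3.91

3.91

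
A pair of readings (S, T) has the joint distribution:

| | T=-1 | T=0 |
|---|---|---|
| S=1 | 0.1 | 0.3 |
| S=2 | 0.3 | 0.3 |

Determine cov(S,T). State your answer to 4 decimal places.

-0.0600

E[S] = 1.6,  E[T] = -0.4
E[ST] = -0.7
cov(S,T) = E[ST] − E[S]E[T] = -0.7 − (1.6)(-0.4) = -0.06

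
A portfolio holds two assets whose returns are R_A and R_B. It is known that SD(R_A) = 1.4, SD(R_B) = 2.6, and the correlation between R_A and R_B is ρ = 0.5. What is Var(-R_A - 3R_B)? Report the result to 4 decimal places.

73.7200

Var(R_A) = (1.4)² = 1.96;  Var(R_B) = (2.6)² = 6.76
Cov(R_A,R_B) = ρ·SD(R_A)·SD(R_B) = 0.5·1.4·2.6 = 1.82
Var(-R_A - 3R_B) = (-1)²·Var(R_A) + (-3)²·Var(R_B) + 2·(-1)·(-3)·Cov(R_A,R_B)
= 1·1.96 + 9·6.76 + 6·1.82 = 73.72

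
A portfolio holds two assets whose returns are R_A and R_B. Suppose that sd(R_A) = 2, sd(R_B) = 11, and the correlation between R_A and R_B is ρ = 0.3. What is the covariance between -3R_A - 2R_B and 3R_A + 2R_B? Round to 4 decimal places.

-599.2000

V(R_A) = (2)² = 4;  V(R_B) = (11)² = 121
Cov(R_A,R_B) = ρ·sd(R_A)·sd(R_B) = 0.3·2·11 = 6.6
Cov(-3R_A - 2R_B, 3R_A + 2R_B) = (-3)(3)V(R_A) + (-2)(2)V(R_B) + [(-3)(2) + (-2)(3)]Cov(R_A,R_B)
= -9·4 + -4·121 + -12·6.6 = -599.2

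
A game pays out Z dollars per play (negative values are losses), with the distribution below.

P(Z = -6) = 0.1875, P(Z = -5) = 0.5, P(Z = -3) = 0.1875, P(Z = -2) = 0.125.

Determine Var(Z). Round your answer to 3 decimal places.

E[Z] = (-6)(0.1875) + (-5)(0.5) + (-3)(0.1875) + (-2)(0.125) = -4.4375
E[Z²] = (-6)²(0.1875) + (-5)²(0.5) + (-3)²(0.1875) + (-2)²(0.125) = 21.4375
Var(Z) = E[Z²] − (E[Z])² = 21.4375 − (-4.4375)² = 1.74609375

1.746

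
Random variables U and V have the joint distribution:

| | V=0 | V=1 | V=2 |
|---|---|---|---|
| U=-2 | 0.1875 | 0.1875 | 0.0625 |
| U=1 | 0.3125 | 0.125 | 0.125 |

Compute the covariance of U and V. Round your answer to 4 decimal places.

-0.0352

E[U] = -0.3125,  E[V] = 0.6875
E[UV] = -0.25
Cov(U,V) = E[UV] − E[U]E[V] = -0.25 − (-0.3125)(0.6875) = -0.03515625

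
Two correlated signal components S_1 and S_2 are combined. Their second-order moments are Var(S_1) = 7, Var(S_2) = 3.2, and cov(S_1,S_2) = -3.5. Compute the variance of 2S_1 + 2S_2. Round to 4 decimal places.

Var(2S_1 + 2S_2) = (2)²·Var(S_1) + (2)²·Var(S_2) + 2·(2)·(2)·cov(S_1,S_2)
= 4·7 + 4·3.2 + 8·-3.5 = 12.8

12.8000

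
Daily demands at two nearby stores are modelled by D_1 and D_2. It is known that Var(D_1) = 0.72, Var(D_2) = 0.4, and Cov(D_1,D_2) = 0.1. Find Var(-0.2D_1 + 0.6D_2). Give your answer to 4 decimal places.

0.1488

Var(-0.2D_1 + 0.6D_2) = (-0.2)²·Var(D_1) + (0.6)²·Var(D_2) + 2·(-0.2)·(0.6)·Cov(D_1,D_2)
= 0.04·0.72 + 0.36·0.4 + -0.24·0.1 = 0.1488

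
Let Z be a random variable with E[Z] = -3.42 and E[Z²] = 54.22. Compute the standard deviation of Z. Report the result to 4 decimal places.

Var(Z) = 54.22 − (-3.42)² = 42.5236
SD(Z) = √42.5236 ≈ 6.5210

6.5210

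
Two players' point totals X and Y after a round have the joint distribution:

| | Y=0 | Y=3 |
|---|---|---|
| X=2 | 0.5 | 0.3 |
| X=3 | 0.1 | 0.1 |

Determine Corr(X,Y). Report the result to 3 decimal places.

0.102

E[X] = 2.2,  E[Y] = 1.2
E[XY] = 2.7
Cov(X,Y) = E[XY] − E[X]E[Y] = 2.7 − (2.2)(1.2) = 0.06
Var(X) = 0.16,  Var(Y) = 2.16
ρ = 0.06 / √(0.16·2.16) ≈ 0.102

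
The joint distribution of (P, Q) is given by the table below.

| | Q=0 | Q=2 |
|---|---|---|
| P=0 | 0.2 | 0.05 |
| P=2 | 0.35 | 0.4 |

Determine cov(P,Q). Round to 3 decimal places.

E[P] = 1.5,  E[Q] = 0.9
E[PQ] = 1.6
cov(P,Q) = E[PQ] − E[P]E[Q] = 1.6 − (1.5)(0.9) = 0.25

0.250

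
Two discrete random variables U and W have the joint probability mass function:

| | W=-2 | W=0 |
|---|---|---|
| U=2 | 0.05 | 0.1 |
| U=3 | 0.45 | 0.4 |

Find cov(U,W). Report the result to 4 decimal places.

E[U] = 2.85,  E[W] = -1
E[UW] = -2.9
cov(U,W) = E[UW] − E[U]E[W] = -2.9 − (2.85)(-1) = -0.05

-0.0500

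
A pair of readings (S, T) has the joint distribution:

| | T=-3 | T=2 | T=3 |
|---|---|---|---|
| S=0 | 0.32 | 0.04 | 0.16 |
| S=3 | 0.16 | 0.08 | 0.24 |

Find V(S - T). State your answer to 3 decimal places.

E[S] = 1.44,  E[T] = 0,  E[ST] = 1.2
V(S) = 4.32 − (1.44)² = 2.2464;  V(T) = 8.4 − (0)² = 8.4
Cov(S,T) = 1.2 − (1.44)(0) = 1.2
V(S - T) = (1)²·2.2464 + (-1)²·8.4 + 2·(1)·(-1)·1.2 = 8.2464

8.246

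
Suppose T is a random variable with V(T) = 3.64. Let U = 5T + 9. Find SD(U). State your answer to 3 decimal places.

9.539

V(5T + 9) = (5)²·3.64 = 91
SD(U) = √91 ≈ 9.539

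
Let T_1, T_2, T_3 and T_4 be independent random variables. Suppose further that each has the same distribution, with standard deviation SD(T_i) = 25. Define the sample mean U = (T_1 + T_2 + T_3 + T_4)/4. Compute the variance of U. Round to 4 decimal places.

156.2500

V(T_i) = (25)² = 625
By independence, V(U) = (0.25)²V(T_1) + (0.25)²V(T_2) + (0.25)²V(T_3) + (0.25)²V(T_4)
= (0.25)²·625 + (0.25)²·625 + (0.25)²·625 + (0.25)²·625 = 156.25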